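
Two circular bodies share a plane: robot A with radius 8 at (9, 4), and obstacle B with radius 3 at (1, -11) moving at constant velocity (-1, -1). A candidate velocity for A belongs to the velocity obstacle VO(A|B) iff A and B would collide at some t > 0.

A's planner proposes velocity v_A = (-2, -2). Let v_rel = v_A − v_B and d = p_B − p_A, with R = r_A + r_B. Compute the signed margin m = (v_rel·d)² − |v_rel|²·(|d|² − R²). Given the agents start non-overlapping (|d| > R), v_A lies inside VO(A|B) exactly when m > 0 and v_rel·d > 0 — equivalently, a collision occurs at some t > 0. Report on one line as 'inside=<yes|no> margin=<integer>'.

d = (-8, -15),  |d|² = 289;  R = 8+3 = 11,  c = 289−11² = 168
v_rel = (-1, -1),  |v_rel|² = 2;  v_rel·d = (-1)·(-8) + (-1)·(-15) = 23
2·t² − 46·t + 168 = 0  ⇒  m = 23² − 2·168 = 193
m = 193 > 0,  v_rel·d = 23 > 0  ⇒  inside

inside=yes margin=193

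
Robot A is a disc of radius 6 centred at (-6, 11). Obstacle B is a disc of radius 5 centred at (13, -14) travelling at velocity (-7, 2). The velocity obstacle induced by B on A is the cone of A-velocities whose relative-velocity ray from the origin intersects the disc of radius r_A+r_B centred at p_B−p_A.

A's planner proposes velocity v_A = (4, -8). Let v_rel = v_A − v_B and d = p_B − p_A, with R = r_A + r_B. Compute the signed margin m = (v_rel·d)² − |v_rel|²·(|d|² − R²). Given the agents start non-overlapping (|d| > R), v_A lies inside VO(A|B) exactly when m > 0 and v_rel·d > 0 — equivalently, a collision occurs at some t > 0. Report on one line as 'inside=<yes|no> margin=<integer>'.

d = (19, -25),  |d|² = 986;  R = 6+5 = 11,  c = 986−11² = 865
v_rel = (11, -10),  |v_rel|² = 221;  v_rel·d = (11)·(19) + (-10)·(-25) = 459
221·t² − 918·t + 865 = 0  ⇒  m = 459² − 221·865 = 19516
m = 19516 > 0,  v_rel·d = 459 > 0  ⇒  inside

inside=yes margin=19516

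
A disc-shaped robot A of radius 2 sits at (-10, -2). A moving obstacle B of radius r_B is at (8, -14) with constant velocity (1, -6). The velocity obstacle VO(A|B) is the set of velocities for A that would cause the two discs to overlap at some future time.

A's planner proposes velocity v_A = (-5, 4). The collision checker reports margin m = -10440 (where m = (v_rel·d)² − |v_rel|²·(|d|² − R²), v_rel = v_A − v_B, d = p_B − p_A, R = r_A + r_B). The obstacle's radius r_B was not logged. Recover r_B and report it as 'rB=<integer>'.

m = -10440
d = (18, -12);  v_rel = (-6, 10),  |v_rel|² = 136
v_rel×d = (-6)·(-12) − (10)·(18) = -108
since m = R²·136 − (-108)²:  R² = (11664 + -10440) / 136 = 9
R = √9 = 3  ⇒  r_B = 3 − 2 = 1

rB=1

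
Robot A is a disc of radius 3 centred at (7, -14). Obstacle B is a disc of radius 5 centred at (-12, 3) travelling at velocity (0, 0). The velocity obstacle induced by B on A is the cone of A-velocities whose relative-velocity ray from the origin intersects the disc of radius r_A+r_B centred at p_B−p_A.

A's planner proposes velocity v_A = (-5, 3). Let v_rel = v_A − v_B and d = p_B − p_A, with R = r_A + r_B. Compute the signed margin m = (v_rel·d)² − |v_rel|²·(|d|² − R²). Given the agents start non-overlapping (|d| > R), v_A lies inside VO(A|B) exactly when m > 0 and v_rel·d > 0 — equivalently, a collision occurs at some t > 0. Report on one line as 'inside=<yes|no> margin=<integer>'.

d = (-19, 17),  |d|² = 650;  R = 3+5 = 8,  c = 650−8² = 586
v_rel = (-5, 3),  |v_rel|² = 34;  v_rel·d = (-5)·(-19) + (3)·(17) = 146
34·t² − 292·t + 586 = 0  ⇒  m = 146² − 34·586 = 1392
m = 1392 > 0,  v_rel·d = 146 > 0  ⇒  inside

inside=yes margin=1392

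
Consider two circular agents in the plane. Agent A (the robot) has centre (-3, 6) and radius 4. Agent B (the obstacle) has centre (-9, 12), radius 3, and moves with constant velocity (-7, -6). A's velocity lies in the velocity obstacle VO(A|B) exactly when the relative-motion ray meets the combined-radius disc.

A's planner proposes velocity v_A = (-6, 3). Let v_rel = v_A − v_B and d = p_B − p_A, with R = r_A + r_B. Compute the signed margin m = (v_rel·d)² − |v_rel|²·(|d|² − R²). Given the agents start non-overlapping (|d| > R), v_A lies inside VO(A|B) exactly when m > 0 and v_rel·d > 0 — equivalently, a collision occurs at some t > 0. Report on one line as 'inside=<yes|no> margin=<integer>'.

d = (-6, 6),  |d|² = 72;  R = 4+3 = 7,  c = 72−7² = 23
v_rel = (1, 9),  |v_rel|² = 82;  v_rel·d = (1)·(-6) + (9)·(6) = 48
82·t² − 96·t + 23 = 0  ⇒  m = 48² − 82·23 = 418
m = 418 > 0,  v_rel·d = 48 > 0  ⇒  inside

inside=yes margin=418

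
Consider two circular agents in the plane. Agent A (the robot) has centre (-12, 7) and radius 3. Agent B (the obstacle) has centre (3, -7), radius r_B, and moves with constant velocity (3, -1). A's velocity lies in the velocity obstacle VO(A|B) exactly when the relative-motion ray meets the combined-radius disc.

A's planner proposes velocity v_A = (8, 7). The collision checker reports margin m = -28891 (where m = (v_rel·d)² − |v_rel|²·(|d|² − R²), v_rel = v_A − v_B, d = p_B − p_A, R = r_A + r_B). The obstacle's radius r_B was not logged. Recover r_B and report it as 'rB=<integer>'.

m = -28891
d = (15, -14);  v_rel = (5, 8),  |v_rel|² = 89
v_rel×d = (5)·(-14) − (8)·(15) = -190
since m = R²·89 − (-190)²:  R² = (36100 + -28891) / 89 = 81
R = √81 = 9  ⇒  r_B = 9 − 3 = 6

rB=6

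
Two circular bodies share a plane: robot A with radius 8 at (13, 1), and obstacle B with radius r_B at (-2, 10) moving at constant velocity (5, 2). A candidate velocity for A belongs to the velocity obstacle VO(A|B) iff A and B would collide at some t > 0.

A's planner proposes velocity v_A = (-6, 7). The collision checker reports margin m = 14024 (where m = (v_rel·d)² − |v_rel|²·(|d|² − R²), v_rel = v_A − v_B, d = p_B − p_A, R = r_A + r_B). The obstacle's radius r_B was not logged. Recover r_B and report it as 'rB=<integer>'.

m = 14024
d = (-15, 9);  v_rel = (-11, 5),  |v_rel|² = 146
v_rel×d = (-11)·(9) − (5)·(-15) = -24
since m = R²·146 − (-24)²:  R² = (576 + 14024) / 146 = 100
R = √100 = 10  ⇒  r_B = 10 − 8 = 2

rB=2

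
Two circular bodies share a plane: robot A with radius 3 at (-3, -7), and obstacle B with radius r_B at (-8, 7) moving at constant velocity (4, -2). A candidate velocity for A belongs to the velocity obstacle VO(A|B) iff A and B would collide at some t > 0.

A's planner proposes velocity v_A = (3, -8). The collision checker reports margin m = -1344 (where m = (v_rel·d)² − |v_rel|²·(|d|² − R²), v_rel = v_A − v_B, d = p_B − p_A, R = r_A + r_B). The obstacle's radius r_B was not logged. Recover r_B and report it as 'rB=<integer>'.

m = -1344
d = (-5, 14);  v_rel = (-1, -6),  |v_rel|² = 37
v_rel×d = (-1)·(14) − (-6)·(-5) = -44
since m = R²·37 − (-44)²:  R² = (1936 + -1344) / 37 = 16
R = √16 = 4  ⇒  r_B = 4 − 3 = 1

rB=1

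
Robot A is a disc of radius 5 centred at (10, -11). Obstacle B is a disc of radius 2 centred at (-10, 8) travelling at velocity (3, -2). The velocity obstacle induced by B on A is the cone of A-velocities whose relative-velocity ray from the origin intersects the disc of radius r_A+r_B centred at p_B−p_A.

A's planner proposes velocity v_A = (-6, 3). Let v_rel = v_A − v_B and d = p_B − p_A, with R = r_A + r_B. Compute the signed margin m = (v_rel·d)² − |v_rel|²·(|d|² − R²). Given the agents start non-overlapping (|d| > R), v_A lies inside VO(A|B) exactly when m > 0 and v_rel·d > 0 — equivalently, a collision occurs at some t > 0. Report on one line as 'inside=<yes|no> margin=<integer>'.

d = (-20, 19),  |d|² = 761;  R = 5+2 = 7,  c = 761−7² = 712
v_rel = (-9, 5),  |v_rel|² = 106;  v_rel·d = (-9)·(-20) + (5)·(19) = 275
106·t² − 550·t + 712 = 0  ⇒  m = 275² − 106·712 = 153
m = 153 > 0,  v_rel·d = 275 > 0  ⇒  inside

inside=yes margin=153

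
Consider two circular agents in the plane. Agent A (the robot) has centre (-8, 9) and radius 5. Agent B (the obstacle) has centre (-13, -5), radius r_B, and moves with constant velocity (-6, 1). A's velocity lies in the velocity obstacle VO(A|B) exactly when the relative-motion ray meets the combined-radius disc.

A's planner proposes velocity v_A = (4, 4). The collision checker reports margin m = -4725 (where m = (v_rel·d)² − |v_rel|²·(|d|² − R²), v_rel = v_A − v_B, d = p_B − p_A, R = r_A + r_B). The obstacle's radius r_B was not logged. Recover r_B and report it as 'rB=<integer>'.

m = -4725
d = (-5, -14);  v_rel = (10, 3),  |v_rel|² = 109
v_rel×d = (10)·(-14) − (3)·(-5) = -125
since m = R²·109 − (-125)²:  R² = (15625 + -4725) / 109 = 100
R = √100 = 10  ⇒  r_B = 10 − 5 = 5

rB=5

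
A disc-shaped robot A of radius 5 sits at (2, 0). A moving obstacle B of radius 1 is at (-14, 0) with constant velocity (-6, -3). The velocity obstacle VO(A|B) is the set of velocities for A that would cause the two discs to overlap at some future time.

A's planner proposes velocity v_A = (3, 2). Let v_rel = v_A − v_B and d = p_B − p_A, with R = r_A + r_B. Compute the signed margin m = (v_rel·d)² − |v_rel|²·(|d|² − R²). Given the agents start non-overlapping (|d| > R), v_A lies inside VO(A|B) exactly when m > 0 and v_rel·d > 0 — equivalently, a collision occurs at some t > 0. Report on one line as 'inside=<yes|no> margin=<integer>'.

d = (-16, 0),  |d|² = 256;  R = 5+1 = 6,  c = 256−6² = 220
v_rel = (9, 5),  |v_rel|² = 106;  v_rel·d = (9)·(-16) + (5)·(0) = -144
106·t² + 288·t + 220 = 0  ⇒  m = (-144)² − 106·220 = -2584
m = -2584 < 0,  v_rel·d = -144 < 0  ⇒  outside

inside=no margin=-2584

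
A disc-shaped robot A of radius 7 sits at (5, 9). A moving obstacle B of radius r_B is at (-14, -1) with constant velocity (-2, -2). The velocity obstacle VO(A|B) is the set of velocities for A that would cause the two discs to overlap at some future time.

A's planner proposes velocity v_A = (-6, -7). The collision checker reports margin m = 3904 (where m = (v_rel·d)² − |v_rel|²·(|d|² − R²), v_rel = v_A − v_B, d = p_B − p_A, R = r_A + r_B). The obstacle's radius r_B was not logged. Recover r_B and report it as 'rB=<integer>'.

m = 3904
d = (-19, -10);  v_rel = (-4, -5),  |v_rel|² = 41
v_rel×d = (-4)·(-10) − (-5)·(-19) = -55
since m = R²·41 − (-55)²:  R² = (3025 + 3904) / 41 = 169
R = √169 = 13  ⇒  r_B = 13 − 7 = 6

rB=6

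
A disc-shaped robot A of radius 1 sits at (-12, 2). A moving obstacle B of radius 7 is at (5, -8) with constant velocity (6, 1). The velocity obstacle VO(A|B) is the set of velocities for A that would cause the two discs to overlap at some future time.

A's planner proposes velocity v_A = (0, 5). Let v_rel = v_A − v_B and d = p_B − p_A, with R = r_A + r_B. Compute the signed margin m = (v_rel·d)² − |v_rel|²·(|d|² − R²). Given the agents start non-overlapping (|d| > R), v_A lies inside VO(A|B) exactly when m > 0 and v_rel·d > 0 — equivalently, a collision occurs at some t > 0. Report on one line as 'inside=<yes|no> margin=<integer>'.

d = (17, -10),  |d|² = 389;  R = 1+7 = 8,  c = 389−8² = 325
v_rel = (-6, 4),  |v_rel|² = 52;  v_rel·d = (-6)·(17) + (4)·(-10) = -142
52·t² + 284·t + 325 = 0  ⇒  m = (-142)² − 52·325 = 3264
m = 3264 > 0,  v_rel·d = -142 < 0  ⇒  outside

inside=no margin=3264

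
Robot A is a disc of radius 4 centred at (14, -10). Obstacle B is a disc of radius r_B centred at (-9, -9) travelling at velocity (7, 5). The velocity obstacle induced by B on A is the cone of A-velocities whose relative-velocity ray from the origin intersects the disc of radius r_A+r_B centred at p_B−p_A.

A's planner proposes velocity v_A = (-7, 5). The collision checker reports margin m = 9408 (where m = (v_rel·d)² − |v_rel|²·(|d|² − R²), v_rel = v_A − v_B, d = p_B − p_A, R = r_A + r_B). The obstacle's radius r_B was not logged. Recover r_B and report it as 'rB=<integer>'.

m = 9408
d = (-23, 1);  v_rel = (-14, 0),  |v_rel|² = 196
v_rel×d = (-14)·(1) − (0)·(-23) = -14
since m = R²·196 − (-14)²:  R² = (196 + 9408) / 196 = 49
R = √49 = 7  ⇒  r_B = 7 − 4 = 3

rB=3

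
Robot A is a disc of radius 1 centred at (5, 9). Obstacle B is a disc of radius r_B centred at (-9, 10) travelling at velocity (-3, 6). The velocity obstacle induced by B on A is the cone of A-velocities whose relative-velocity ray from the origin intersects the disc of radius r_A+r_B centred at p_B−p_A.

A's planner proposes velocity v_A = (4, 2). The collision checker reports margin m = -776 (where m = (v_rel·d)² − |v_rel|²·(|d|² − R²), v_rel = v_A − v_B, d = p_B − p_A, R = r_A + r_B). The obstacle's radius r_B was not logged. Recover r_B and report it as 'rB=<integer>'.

m = -776
d = (-14, 1);  v_rel = (7, -4),  |v_rel|² = 65
v_rel×d = (7)·(1) − (-4)·(-14) = -49
since m = R²·65 − (-49)²:  R² = (2401 + -776) / 65 = 25
R = √25 = 5  ⇒  r_B = 5 − 1 = 4

rB=4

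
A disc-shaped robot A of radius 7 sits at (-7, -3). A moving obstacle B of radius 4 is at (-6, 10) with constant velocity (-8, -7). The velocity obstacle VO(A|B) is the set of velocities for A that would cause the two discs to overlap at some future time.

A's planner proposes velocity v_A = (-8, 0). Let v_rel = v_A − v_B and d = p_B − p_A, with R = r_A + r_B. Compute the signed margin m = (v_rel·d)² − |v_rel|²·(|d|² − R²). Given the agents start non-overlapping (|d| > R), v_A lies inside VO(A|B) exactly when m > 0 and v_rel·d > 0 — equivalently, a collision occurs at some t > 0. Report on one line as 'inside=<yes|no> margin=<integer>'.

d = (1, 13),  |d|² = 170;  R = 7+4 = 11,  c = 170−11² = 49
v_rel = (0, 7),  |v_rel|² = 49;  v_rel·d = (0)·(1) + (7)·(13) = 91
49·t² − 182·t + 49 = 0  ⇒  m = 91² − 49·49 = 5880
m = 5880 > 0,  v_rel·d = 91 > 0  ⇒  inside

inside=yes margin=5880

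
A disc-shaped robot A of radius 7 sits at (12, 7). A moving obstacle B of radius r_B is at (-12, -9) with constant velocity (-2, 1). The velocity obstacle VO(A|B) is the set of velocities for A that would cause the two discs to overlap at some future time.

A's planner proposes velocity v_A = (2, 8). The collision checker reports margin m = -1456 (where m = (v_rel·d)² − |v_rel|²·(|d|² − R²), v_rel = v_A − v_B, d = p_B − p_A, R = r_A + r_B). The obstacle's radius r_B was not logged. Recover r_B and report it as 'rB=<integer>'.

m = -1456
d = (-24, -16);  v_rel = (4, 7),  |v_rel|² = 65
v_rel×d = (4)·(-16) − (7)·(-24) = 104
since m = R²·65 − 104²:  R² = (10816 + -1456) / 65 = 144
R = √144 = 12  ⇒  r_B = 12 − 7 = 5

rB=5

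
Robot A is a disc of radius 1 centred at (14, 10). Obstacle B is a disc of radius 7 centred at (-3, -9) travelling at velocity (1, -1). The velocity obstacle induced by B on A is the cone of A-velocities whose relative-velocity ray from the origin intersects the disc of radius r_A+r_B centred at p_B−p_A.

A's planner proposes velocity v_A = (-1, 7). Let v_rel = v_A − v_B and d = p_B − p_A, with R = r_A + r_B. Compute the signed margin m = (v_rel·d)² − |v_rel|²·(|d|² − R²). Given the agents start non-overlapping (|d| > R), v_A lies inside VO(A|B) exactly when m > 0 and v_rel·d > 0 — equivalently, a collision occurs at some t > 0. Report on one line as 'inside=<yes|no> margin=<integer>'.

d = (-17, -19),  |d|² = 650;  R = 1+7 = 8,  c = 650−8² = 586
v_rel = (-2, 8),  |v_rel|² = 68;  v_rel·d = (-2)·(-17) + (8)·(-19) = -118
68·t² + 236·t + 586 = 0  ⇒  m = (-118)² − 68·586 = -25924
m = -25924 < 0,  v_rel·d = -118 < 0  ⇒  outside

inside=no margin=-25924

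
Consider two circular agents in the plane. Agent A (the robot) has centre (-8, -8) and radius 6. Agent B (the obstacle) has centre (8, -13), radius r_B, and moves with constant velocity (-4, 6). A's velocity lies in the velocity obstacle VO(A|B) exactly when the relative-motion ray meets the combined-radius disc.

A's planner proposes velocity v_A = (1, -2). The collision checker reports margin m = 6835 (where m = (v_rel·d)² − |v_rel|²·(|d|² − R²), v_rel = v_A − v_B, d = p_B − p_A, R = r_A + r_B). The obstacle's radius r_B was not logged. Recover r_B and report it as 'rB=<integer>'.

m = 6835
d = (16, -5);  v_rel = (5, -8),  |v_rel|² = 89
v_rel×d = (5)·(-5) − (-8)·(16) = 103
since m = R²·89 − 103²:  R² = (10609 + 6835) / 89 = 196
R = √196 = 14  ⇒  r_B = 14 − 6 = 8

rB=8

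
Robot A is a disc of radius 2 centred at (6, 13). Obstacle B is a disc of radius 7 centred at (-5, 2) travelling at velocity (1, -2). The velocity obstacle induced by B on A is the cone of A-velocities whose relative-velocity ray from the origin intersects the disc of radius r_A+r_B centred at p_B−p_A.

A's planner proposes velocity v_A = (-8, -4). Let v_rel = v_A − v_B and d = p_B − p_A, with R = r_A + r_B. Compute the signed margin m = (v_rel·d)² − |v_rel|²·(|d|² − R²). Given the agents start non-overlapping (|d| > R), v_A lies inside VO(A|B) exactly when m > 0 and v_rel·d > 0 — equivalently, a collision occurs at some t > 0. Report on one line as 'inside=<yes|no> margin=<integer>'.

d = (-11, -11),  |d|² = 242;  R = 2+7 = 9,  c = 242−9² = 161
v_rel = (-9, -2),  |v_rel|² = 85;  v_rel·d = (-9)·(-11) + (-2)·(-11) = 121
85·t² − 242·t + 161 = 0  ⇒  m = 121² − 85·161 = 956
m = 956 > 0,  v_rel·d = 121 > 0  ⇒  inside

inside=yes margin=956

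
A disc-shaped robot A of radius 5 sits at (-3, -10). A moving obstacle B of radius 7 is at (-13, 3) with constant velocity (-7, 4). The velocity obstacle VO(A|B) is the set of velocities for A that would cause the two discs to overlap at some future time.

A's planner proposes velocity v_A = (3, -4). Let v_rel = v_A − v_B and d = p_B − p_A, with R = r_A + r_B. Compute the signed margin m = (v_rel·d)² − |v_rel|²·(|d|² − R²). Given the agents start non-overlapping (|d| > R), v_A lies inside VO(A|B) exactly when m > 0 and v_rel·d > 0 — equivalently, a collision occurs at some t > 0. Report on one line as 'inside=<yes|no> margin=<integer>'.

d = (-10, 13),  |d|² = 269;  R = 5+7 = 12,  c = 269−12² = 125
v_rel = (10, -8),  |v_rel|² = 164;  v_rel·d = (10)·(-10) + (-8)·(13) = -204
164·t² + 408·t + 125 = 0  ⇒  m = (-204)² − 164·125 = 21116
m = 21116 > 0,  v_rel·d = -204 < 0  ⇒  outside

inside=no margin=21116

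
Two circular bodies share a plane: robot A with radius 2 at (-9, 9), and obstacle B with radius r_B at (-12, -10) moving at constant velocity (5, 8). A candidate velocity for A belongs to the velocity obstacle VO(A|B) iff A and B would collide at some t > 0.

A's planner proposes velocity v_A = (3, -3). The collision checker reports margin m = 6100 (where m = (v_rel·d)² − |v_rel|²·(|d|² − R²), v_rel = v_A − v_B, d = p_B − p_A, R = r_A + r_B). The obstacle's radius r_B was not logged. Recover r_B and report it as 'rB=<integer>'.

m = 6100
d = (-3, -19);  v_rel = (-2, -11),  |v_rel|² = 125
v_rel×d = (-2)·(-19) − (-11)·(-3) = 5
since m = R²·125 − 5²:  R² = (25 + 6100) / 125 = 49
R = √49 = 7  ⇒  r_B = 7 − 2 = 5

rB=5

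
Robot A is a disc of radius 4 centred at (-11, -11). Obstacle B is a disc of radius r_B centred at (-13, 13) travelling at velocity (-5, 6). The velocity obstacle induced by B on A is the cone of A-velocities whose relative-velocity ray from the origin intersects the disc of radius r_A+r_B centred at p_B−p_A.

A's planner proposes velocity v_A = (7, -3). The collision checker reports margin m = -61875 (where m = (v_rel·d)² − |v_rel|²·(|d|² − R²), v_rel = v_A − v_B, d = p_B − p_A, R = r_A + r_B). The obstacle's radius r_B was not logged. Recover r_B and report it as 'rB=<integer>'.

m = -61875
d = (-2, 24);  v_rel = (12, -9),  |v_rel|² = 225
v_rel×d = (12)·(24) − (-9)·(-2) = 270
since m = R²·225 − 270²:  R² = (72900 + -61875) / 225 = 49
R = √49 = 7  ⇒  r_B = 7 − 4 = 3

rB=3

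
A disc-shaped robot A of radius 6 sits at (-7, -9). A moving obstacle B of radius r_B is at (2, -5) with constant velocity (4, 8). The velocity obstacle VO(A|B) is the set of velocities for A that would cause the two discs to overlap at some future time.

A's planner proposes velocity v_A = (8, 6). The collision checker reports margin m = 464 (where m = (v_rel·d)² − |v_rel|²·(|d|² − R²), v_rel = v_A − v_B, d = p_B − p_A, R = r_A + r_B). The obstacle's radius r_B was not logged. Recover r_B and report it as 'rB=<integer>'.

m = 464
d = (9, 4);  v_rel = (4, -2),  |v_rel|² = 20
v_rel×d = (4)·(4) − (-2)·(9) = 34
since m = R²·20 − 34²:  R² = (1156 + 464) / 20 = 81
R = √81 = 9  ⇒  r_B = 9 − 6 = 3

rB=3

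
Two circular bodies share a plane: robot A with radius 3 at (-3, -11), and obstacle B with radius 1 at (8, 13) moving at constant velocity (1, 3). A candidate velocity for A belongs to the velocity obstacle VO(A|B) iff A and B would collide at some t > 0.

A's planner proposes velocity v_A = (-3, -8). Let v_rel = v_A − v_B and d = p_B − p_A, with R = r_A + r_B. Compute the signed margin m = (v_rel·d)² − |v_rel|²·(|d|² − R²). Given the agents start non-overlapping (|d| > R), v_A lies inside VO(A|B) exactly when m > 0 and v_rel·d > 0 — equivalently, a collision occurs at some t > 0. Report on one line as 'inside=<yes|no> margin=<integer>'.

d = (11, 24),  |d|² = 697;  R = 3+1 = 4,  c = 697−4² = 681
v_rel = (-4, -11),  |v_rel|² = 137;  v_rel·d = (-4)·(11) + (-11)·(24) = -308
137·t² + 616·t + 681 = 0  ⇒  m = (-308)² − 137·681 = 1567
m = 1567 > 0,  v_rel·d = -308 < 0  ⇒  outside

inside=no margin=1567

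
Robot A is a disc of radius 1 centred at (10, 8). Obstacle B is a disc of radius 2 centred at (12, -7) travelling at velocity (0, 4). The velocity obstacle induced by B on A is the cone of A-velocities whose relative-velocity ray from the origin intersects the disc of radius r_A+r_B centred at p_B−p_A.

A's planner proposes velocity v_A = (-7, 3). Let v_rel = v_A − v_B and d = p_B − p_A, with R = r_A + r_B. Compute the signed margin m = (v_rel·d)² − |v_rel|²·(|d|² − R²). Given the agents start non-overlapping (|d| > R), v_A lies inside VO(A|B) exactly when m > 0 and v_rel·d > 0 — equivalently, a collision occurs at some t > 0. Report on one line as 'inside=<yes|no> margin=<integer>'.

d = (2, -15),  |d|² = 229;  R = 1+2 = 3,  c = 229−3² = 220
v_rel = (-7, -1),  |v_rel|² = 50;  v_rel·d = (-7)·(2) + (-1)·(-15) = 1
50·t² − 2·t + 220 = 0  ⇒  m = 1² − 50·220 = -10999
m = -10999 < 0,  v_rel·d = 1 > 0  ⇒  outside

inside=no margin=-10999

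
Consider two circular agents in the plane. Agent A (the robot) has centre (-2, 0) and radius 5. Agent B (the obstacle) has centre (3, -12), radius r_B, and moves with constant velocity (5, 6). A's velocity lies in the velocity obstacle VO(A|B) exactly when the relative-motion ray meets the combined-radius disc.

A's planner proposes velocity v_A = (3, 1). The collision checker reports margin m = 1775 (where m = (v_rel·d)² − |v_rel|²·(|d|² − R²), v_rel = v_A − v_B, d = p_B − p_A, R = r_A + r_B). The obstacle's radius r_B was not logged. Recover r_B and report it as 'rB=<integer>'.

m = 1775
d = (5, -12);  v_rel = (-2, -5),  |v_rel|² = 29
v_rel×d = (-2)·(-12) − (-5)·(5) = 49
since m = R²·29 − 49²:  R² = (2401 + 1775) / 29 = 144
R = √144 = 12  ⇒  r_B = 12 − 5 = 7

rB=7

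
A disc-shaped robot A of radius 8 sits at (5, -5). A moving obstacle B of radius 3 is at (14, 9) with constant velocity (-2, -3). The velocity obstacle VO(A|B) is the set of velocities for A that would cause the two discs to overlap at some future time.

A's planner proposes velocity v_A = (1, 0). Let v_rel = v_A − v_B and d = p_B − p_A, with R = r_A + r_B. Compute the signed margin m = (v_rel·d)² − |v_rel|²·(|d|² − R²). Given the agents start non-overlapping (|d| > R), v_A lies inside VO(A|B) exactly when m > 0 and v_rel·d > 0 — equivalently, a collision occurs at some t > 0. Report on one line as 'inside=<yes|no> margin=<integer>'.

d = (9, 14),  |d|² = 277;  R = 8+3 = 11,  c = 277−11² = 156
v_rel = (3, 3),  |v_rel|² = 18;  v_rel·d = (3)·(9) + (3)·(14) = 69
18·t² − 138·t + 156 = 0  ⇒  m = 69² − 18·156 = 1953
m = 1953 > 0,  v_rel·d = 69 > 0  ⇒  inside

inside=yes margin=1953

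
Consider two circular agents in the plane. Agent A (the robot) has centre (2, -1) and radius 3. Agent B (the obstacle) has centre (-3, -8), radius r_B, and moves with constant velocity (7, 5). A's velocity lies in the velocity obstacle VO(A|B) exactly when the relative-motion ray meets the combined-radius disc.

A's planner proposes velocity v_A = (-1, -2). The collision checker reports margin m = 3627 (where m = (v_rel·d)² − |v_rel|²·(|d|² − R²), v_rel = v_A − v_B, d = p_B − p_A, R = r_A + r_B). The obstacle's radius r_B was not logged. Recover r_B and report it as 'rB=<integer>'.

m = 3627
d = (-5, -7);  v_rel = (-8, -7),  |v_rel|² = 113
v_rel×d = (-8)·(-7) − (-7)·(-5) = 21
since m = R²·113 − 21²:  R² = (441 + 3627) / 113 = 36
R = √36 = 6  ⇒  r_B = 6 − 3 = 3

rB=3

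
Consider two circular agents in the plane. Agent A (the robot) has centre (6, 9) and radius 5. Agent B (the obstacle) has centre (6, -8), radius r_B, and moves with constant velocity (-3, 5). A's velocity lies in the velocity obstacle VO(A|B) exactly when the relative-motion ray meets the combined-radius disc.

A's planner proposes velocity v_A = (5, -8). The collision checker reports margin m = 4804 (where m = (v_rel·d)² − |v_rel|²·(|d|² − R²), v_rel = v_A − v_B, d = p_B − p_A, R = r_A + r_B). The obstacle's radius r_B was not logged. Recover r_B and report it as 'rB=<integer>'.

m = 4804
d = (0, -17);  v_rel = (8, -13),  |v_rel|² = 233
v_rel×d = (8)·(-17) − (-13)·(0) = -136
since m = R²·233 − (-136)²:  R² = (18496 + 4804) / 233 = 100
R = √100 = 10  ⇒  r_B = 10 − 5 = 5

rB=5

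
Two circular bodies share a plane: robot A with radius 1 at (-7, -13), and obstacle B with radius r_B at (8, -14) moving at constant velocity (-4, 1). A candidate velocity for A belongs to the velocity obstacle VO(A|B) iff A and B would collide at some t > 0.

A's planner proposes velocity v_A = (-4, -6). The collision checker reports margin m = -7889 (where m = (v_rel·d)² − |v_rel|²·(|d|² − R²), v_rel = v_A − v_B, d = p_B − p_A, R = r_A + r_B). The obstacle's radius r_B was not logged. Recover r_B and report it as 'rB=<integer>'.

m = -7889
d = (15, -1);  v_rel = (0, -7),  |v_rel|² = 49
v_rel×d = (0)·(-1) − (-7)·(15) = 105
since m = R²·49 − 105²:  R² = (11025 + -7889) / 49 = 64
R = √64 = 8  ⇒  r_B = 8 − 1 = 7

rB=7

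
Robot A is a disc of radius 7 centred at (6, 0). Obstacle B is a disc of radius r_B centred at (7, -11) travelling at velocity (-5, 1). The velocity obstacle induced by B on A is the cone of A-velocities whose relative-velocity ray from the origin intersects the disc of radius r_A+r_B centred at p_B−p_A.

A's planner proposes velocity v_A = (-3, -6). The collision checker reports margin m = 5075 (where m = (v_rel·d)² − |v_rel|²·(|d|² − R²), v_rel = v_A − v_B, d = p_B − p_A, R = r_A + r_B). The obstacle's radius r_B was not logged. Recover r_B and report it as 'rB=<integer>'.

m = 5075
d = (1, -11);  v_rel = (2, -7),  |v_rel|² = 53
v_rel×d = (2)·(-11) − (-7)·(1) = -15
since m = R²·53 − (-15)²:  R² = (225 + 5075) / 53 = 100
R = √100 = 10  ⇒  r_B = 10 − 7 = 3

rB=3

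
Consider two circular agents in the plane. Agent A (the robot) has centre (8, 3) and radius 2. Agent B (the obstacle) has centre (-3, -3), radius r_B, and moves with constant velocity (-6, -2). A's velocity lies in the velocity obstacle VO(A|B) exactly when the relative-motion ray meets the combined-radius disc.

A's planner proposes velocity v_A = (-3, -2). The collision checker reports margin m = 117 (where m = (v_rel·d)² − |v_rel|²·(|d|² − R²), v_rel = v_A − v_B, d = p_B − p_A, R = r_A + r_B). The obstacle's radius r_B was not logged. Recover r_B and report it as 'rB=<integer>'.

m = 117
d = (-11, -6);  v_rel = (3, 0),  |v_rel|² = 9
v_rel×d = (3)·(-6) − (0)·(-11) = -18
since m = R²·9 − (-18)²:  R² = (324 + 117) / 9 = 49
R = √49 = 7  ⇒  r_B = 7 − 2 = 5

rB=5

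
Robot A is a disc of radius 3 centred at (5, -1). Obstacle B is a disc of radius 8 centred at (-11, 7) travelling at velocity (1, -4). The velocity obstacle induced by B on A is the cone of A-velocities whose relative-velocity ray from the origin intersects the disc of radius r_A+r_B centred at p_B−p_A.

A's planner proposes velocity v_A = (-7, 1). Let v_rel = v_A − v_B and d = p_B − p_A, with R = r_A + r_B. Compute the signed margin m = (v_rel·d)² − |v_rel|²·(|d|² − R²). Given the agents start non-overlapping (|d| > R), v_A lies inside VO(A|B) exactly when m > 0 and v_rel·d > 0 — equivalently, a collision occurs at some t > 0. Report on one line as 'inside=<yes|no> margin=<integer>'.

d = (-16, 8),  |d|² = 320;  R = 3+8 = 11,  c = 320−11² = 199
v_rel = (-8, 5),  |v_rel|² = 89;  v_rel·d = (-8)·(-16) + (5)·(8) = 168
89·t² − 336·t + 199 = 0  ⇒  m = 168² − 89·199 = 10513
m = 10513 > 0,  v_rel·d = 168 > 0  ⇒  inside

inside=yes margin=10513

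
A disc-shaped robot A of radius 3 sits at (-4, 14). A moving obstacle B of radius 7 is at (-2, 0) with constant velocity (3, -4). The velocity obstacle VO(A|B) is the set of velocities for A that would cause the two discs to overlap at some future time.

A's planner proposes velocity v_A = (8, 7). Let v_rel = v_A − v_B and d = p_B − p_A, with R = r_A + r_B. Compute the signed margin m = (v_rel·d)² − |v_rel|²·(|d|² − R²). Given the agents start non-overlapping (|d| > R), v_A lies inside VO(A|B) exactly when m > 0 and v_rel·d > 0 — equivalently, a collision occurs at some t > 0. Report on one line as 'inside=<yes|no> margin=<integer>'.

d = (2, -14),  |d|² = 200;  R = 3+7 = 10,  c = 200−10² = 100
v_rel = (5, 11),  |v_rel|² = 146;  v_rel·d = (5)·(2) + (11)·(-14) = -144
146·t² + 288·t + 100 = 0  ⇒  m = (-144)² − 146·100 = 6136
m = 6136 > 0,  v_rel·d = -144 < 0  ⇒  outside

inside=no margin=6136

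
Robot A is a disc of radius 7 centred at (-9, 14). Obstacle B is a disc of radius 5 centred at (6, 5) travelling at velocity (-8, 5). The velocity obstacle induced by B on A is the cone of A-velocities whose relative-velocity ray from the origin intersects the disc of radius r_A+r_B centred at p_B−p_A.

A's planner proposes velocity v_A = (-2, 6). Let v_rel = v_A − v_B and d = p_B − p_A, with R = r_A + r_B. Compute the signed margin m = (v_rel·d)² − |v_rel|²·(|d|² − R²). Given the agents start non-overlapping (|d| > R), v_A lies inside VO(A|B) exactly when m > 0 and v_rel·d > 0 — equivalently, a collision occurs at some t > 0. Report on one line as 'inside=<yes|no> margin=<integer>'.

d = (15, -9),  |d|² = 306;  R = 7+5 = 12,  c = 306−12² = 162
v_rel = (6, 1),  |v_rel|² = 37;  v_rel·d = (6)·(15) + (1)·(-9) = 81
37·t² − 162·t + 162 = 0  ⇒  m = 81² − 37·162 = 567
m = 567 > 0,  v_rel·d = 81 > 0  ⇒  inside

inside=yes margin=567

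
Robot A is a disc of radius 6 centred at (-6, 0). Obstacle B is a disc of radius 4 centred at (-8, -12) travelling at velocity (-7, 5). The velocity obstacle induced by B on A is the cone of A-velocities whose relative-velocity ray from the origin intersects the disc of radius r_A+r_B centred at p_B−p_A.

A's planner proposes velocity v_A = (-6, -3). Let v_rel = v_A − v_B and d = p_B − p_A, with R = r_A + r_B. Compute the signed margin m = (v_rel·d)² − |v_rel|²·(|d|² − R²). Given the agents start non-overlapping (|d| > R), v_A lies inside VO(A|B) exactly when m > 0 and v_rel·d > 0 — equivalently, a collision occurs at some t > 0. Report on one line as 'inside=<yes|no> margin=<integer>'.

d = (-2, -12),  |d|² = 148;  R = 6+4 = 10,  c = 148−10² = 48
v_rel = (1, -8),  |v_rel|² = 65;  v_rel·d = (1)·(-2) + (-8)·(-12) = 94
65·t² − 188·t + 48 = 0  ⇒  m = 94² − 65·48 = 5716
m = 5716 > 0,  v_rel·d = 94 > 0  ⇒  inside

inside=yes margin=5716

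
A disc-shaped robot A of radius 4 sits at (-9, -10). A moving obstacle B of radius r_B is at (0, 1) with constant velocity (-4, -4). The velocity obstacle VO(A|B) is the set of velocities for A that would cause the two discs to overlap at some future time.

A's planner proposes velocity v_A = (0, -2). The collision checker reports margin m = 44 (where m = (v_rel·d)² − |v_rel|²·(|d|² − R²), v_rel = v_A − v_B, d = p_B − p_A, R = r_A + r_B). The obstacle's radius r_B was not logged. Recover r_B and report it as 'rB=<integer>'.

m = 44
d = (9, 11);  v_rel = (4, 2),  |v_rel|² = 20
v_rel×d = (4)·(11) − (2)·(9) = 26
since m = R²·20 − 26²:  R² = (676 + 44) / 20 = 36
R = √36 = 6  ⇒  r_B = 6 − 4 = 2

rB=2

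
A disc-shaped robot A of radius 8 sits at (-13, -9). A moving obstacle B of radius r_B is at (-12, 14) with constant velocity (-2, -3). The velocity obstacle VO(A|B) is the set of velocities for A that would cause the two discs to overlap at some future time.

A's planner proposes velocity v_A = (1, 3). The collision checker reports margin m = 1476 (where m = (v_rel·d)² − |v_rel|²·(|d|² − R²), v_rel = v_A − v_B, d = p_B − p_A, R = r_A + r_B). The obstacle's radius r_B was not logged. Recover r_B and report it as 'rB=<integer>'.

m = 1476
d = (1, 23);  v_rel = (3, 6),  |v_rel|² = 45
v_rel×d = (3)·(23) − (6)·(1) = 63
since m = R²·45 − 63²:  R² = (3969 + 1476) / 45 = 121
R = √121 = 11  ⇒  r_B = 11 − 8 = 3

rB=3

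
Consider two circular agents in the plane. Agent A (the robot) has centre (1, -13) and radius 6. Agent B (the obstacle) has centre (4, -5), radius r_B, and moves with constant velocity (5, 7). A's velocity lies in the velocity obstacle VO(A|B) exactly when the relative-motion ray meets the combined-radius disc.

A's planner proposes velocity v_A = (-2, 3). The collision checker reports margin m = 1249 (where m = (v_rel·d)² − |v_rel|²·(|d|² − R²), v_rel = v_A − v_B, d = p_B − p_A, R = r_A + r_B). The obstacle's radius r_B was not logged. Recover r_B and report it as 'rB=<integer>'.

m = 1249
d = (3, 8);  v_rel = (-7, -4),  |v_rel|² = 65
v_rel×d = (-7)·(8) − (-4)·(3) = -44
since m = R²·65 − (-44)²:  R² = (1936 + 1249) / 65 = 49
R = √49 = 7  ⇒  r_B = 7 − 6 = 1

rB=1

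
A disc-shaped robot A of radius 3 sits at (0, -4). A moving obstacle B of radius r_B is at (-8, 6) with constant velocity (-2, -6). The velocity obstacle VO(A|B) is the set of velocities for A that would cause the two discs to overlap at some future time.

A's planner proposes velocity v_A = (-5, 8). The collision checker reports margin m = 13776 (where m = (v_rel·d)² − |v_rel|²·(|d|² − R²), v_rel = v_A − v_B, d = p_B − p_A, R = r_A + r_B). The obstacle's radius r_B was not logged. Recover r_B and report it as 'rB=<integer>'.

m = 13776
d = (-8, 10);  v_rel = (-3, 14),  |v_rel|² = 205
v_rel×d = (-3)·(10) − (14)·(-8) = 82
since m = R²·205 − 82²:  R² = (6724 + 13776) / 205 = 100
R = √100 = 10  ⇒  r_B = 10 − 3 = 7

rB=7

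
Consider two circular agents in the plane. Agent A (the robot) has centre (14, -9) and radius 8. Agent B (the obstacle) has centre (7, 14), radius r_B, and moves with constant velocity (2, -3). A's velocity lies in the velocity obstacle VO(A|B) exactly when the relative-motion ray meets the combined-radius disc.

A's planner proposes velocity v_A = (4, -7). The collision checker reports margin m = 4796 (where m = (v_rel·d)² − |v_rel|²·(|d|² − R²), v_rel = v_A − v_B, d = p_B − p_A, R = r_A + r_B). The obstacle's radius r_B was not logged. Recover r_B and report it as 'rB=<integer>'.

m = 4796
d = (-7, 23);  v_rel = (2, -4),  |v_rel|² = 20
v_rel×d = (2)·(23) − (-4)·(-7) = 18
since m = R²·20 − 18²:  R² = (324 + 4796) / 20 = 256
R = √256 = 16  ⇒  r_B = 16 − 8 = 8

rB=8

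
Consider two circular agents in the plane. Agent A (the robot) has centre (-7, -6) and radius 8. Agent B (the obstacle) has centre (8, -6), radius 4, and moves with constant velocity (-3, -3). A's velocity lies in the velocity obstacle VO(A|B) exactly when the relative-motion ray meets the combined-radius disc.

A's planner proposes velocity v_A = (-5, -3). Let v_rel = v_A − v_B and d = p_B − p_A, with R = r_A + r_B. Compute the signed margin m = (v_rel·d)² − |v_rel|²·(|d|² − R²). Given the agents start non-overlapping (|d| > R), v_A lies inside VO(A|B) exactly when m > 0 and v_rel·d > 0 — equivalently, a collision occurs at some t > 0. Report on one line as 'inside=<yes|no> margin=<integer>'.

d = (15, 0),  |d|² = 225;  R = 8+4 = 12,  c = 225−12² = 81
v_rel = (-2, 0),  |v_rel|² = 4;  v_rel·d = (-2)·(15) + (0)·(0) = -30
4·t² + 60·t + 81 = 0  ⇒  m = (-30)² − 4·81 = 576
m = 576 > 0,  v_rel·d = -30 < 0  ⇒  outside

inside=no margin=576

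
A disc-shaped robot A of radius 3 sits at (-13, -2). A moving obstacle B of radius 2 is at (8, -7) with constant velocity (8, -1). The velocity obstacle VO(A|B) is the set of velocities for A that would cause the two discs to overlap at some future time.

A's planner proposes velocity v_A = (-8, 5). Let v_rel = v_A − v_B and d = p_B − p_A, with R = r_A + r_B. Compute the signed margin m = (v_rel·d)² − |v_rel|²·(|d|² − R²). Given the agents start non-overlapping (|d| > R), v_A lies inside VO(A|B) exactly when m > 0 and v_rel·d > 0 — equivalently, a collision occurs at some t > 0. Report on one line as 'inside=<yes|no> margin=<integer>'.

d = (21, -5),  |d|² = 466;  R = 3+2 = 5,  c = 466−5² = 441
v_rel = (-16, 6),  |v_rel|² = 292;  v_rel·d = (-16)·(21) + (6)·(-5) = -366
292·t² + 732·t + 441 = 0  ⇒  m = (-366)² − 292·441 = 5184
m = 5184 > 0,  v_rel·d = -366 < 0  ⇒  outside

inside=no margin=5184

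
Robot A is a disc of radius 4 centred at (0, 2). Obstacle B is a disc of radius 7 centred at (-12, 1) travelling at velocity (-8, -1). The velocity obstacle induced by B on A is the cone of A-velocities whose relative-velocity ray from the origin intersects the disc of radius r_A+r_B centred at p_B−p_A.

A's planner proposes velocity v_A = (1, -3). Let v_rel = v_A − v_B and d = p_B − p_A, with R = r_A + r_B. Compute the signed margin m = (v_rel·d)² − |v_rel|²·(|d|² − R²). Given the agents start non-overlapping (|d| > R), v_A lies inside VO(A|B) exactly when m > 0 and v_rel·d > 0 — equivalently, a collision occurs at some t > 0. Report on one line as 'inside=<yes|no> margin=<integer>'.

d = (-12, -1),  |d|² = 145;  R = 4+7 = 11,  c = 145−11² = 24
v_rel = (9, -2),  |v_rel|² = 85;  v_rel·d = (9)·(-12) + (-2)·(-1) = -106
85·t² + 212·t + 24 = 0  ⇒  m = (-106)² − 85·24 = 9196
m = 9196 > 0,  v_rel·d = -106 < 0  ⇒  outside

inside=no margin=9196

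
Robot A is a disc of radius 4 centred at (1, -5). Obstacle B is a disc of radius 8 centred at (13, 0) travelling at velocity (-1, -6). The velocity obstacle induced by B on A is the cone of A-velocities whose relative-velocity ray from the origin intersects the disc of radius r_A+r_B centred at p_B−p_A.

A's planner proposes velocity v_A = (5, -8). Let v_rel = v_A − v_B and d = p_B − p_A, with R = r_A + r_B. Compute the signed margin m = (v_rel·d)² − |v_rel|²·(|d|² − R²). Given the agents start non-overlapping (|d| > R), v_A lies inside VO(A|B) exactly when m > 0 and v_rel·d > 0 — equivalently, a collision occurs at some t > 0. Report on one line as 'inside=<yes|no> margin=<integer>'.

d = (12, 5),  |d|² = 169;  R = 4+8 = 12,  c = 169−12² = 25
v_rel = (6, -2),  |v_rel|² = 40;  v_rel·d = (6)·(12) + (-2)·(5) = 62
40·t² − 124·t + 25 = 0  ⇒  m = 62² − 40·25 = 2844
m = 2844 > 0,  v_rel·d = 62 > 0  ⇒  inside

inside=yes margin=2844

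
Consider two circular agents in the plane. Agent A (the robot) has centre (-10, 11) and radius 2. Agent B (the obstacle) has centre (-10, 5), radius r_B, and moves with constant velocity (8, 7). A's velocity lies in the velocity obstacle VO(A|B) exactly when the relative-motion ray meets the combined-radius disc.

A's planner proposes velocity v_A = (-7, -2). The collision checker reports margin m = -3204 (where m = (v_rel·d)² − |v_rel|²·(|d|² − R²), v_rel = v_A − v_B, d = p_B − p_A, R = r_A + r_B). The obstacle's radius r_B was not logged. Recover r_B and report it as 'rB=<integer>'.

m = -3204
d = (0, -6);  v_rel = (-15, -9),  |v_rel|² = 306
v_rel×d = (-15)·(-6) − (-9)·(0) = 90
since m = R²·306 − 90²:  R² = (8100 + -3204) / 306 = 16
R = √16 = 4  ⇒  r_B = 4 − 2 = 2

rB=2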